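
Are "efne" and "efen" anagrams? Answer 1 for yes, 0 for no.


Strings: "efne", "efen"
Sorted first:  eefn
Sorted second: eefn
Sorted forms match => anagrams

1


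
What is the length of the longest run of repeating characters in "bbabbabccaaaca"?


Input: "bbabbabccaaaca"
Scanning for longest run:
  Position 1 ('b'): continues run of 'b', length=2
  Position 2 ('a'): new char, reset run to 1
  Position 3 ('b'): new char, reset run to 1
  Position 4 ('b'): continues run of 'b', length=2
  Position 5 ('a'): new char, reset run to 1
  Position 6 ('b'): new char, reset run to 1
  Position 7 ('c'): new char, reset run to 1
  Position 8 ('c'): continues run of 'c', length=2
  Position 9 ('a'): new char, reset run to 1
  Position 10 ('a'): continues run of 'a', length=2
  Position 11 ('a'): continues run of 'a', length=3
  Position 12 ('c'): new char, reset run to 1
  Position 13 ('a'): new char, reset run to 1
Longest run: 'a' with length 3

3


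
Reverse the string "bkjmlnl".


Input: bkjmlnl
Reading characters right to left:
  Position 6: 'l'
  Position 5: 'n'
  Position 4: 'l'
  Position 3: 'm'
  Position 2: 'j'
  Position 1: 'k'
  Position 0: 'b'
Reversed: lnlmjkb

lnlmjkb


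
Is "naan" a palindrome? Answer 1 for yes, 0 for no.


Input: naan
Reversed: naan
  Compare pos 0 ('n') with pos 3 ('n'): match
  Compare pos 1 ('a') with pos 2 ('a'): match
Result: palindrome

1


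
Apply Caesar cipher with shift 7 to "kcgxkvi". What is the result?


Caesar cipher: shift "kcgxkvi" by 7
  'k' (pos 10) + 7 = pos 17 = 'r'
  'c' (pos 2) + 7 = pos 9 = 'j'
  'g' (pos 6) + 7 = pos 13 = 'n'
  'x' (pos 23) + 7 = pos 4 = 'e'
  'k' (pos 10) + 7 = pos 17 = 'r'
  'v' (pos 21) + 7 = pos 2 = 'c'
  'i' (pos 8) + 7 = pos 15 = 'p'
Result: rjnercp

rjnercp


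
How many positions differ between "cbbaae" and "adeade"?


Comparing "cbbaae" and "adeade" position by position:
  Position 0: 'c' vs 'a' => DIFFER
  Position 1: 'b' vs 'd' => DIFFER
  Position 2: 'b' vs 'e' => DIFFER
  Position 3: 'a' vs 'a' => same
  Position 4: 'a' vs 'd' => DIFFER
  Position 5: 'e' vs 'e' => same
Positions that differ: 4

4


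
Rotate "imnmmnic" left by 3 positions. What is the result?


Input: "imnmmnic", rotate left by 3
First 3 characters: "imn"
Remaining characters: "mmnic"
Concatenate remaining + first: "mmnic" + "imn" = "mmnicimn"

mmnicimn


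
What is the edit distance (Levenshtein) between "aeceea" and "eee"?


Computing edit distance: "aeceea" -> "eee"
DP table:
           e    e    e
      0    1    2    3
  a   1    1    2    3
  e   2    1    1    2
  c   3    2    2    2
  e   4    3    2    2
  e   5    4    3    2
  a   6    5    4    3
Edit distance = dp[6][3] = 3

3


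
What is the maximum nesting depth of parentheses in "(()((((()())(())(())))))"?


Input: "(()((((()())(())(())))))"
Tracking depth:
  Position 0 '(': depth becomes 1
  Position 1 '(': depth becomes 2
  Position 2 ')': depth becomes 1
  Position 3 '(': depth becomes 2
  Position 4 '(': depth becomes 3
  Position 5 '(': depth becomes 4
  Position 6 '(': depth becomes 5
  Position 7 '(': depth becomes 6
  Position 8 ')': depth becomes 5
  Position 9 '(': depth becomes 6
  Position 10 ')': depth becomes 5
  Position 11 ')': depth becomes 4
  Position 12 '(': depth becomes 5
  Position 13 '(': depth becomes 6
  Position 14 ')': depth becomes 5
  Position 15 ')': depth becomes 4
  Position 16 '(': depth becomes 5
  Position 17 '(': depth becomes 6
  Position 18 ')': depth becomes 5
  Position 19 ')': depth becomes 4
  Position 20 ')': depth becomes 3
  Position 21 ')': depth becomes 2
  Position 22 ')': depth becomes 1
  Position 23 ')': depth becomes 0
Maximum depth reached: 6

6


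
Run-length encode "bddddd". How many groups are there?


Input: bddddd
Scanning for consecutive runs:
  Group 1: 'b' x 1 (positions 0-0)
  Group 2: 'd' x 5 (positions 1-5)
Total groups: 2

2


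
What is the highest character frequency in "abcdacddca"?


Input: abcdacddca
Character counts:
  'a': 3
  'b': 1
  'c': 3
  'd': 3
Maximum frequency: 3

3


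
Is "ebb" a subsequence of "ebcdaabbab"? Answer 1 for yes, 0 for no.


Check if "ebb" is a subsequence of "ebcdaabbab"
Greedy scan:
  Position 0 ('e'): matches sub[0] = 'e'
  Position 1 ('b'): matches sub[1] = 'b'
  Position 2 ('c'): no match needed
  Position 3 ('d'): no match needed
  Position 4 ('a'): no match needed
  Position 5 ('a'): no match needed
  Position 6 ('b'): matches sub[2] = 'b'
  Position 7 ('b'): no match needed
  Position 8 ('a'): no match needed
  Position 9 ('b'): no match needed
All 3 characters matched => is a subsequence

1


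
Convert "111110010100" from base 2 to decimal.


Input: "111110010100" in base 2
Positional expansion:
  Digit '1' (value 1) x 2^11 = 2048
  Digit '1' (value 1) x 2^10 = 1024
  Digit '1' (value 1) x 2^9 = 512
  Digit '1' (value 1) x 2^8 = 256
  Digit '1' (value 1) x 2^7 = 128
  Digit '0' (value 0) x 2^6 = 0
  Digit '0' (value 0) x 2^5 = 0
  Digit '1' (value 1) x 2^4 = 16
  Digit '0' (value 0) x 2^3 = 0
  Digit '1' (value 1) x 2^2 = 4
  Digit '0' (value 0) x 2^1 = 0
  Digit '0' (value 0) x 2^0 = 0
Sum = 3988

3988


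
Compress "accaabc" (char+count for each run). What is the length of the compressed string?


Input: accaabc
Runs:
  'a' x 1 => "a1"
  'c' x 2 => "c2"
  'a' x 2 => "a2"
  'b' x 1 => "b1"
  'c' x 1 => "c1"
Compressed: "a1c2a2b1c1"
Compressed length: 10

10


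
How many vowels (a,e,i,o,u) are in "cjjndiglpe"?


Input: cjjndiglpe
Checking each character:
  'c' at position 0: consonant
  'j' at position 1: consonant
  'j' at position 2: consonant
  'n' at position 3: consonant
  'd' at position 4: consonant
  'i' at position 5: vowel (running total: 1)
  'g' at position 6: consonant
  'l' at position 7: consonant
  'p' at position 8: consonant
  'e' at position 9: vowel (running total: 2)
Total vowels: 2

2


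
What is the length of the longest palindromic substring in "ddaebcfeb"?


Input: "ddaebcfeb"
Checking substrings for palindromes:
  [0:2] "dd" (len 2) => palindrome
Longest palindromic substring: "dd" with length 2

2


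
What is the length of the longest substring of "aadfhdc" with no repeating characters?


Input: "aadfhdc"
Sliding window (track last position of each char):
  Position 0 ('a'): window [0,0] length 1 -- new best
  Position 1 ('a'): repeat (last at 0), move window start to 1
  Position 1 ('a'): window [1,1] length 1
  Position 2 ('d'): window [1,2] length 2 -- new best
  Position 3 ('f'): window [1,3] length 3 -- new best
  Position 4 ('h'): window [1,4] length 4 -- new best
  Position 5 ('d'): repeat (last at 2), move window start to 3
  Position 5 ('d'): window [3,5] length 3
  Position 6 ('c'): window [3,6] length 4
Longest substring with no repeats: "adfh" with length 4

4


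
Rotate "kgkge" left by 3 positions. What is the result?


Input: "kgkge", rotate left by 3
First 3 characters: "kgk"
Remaining characters: "ge"
Concatenate remaining + first: "ge" + "kgk" = "gekgk"

gekgk


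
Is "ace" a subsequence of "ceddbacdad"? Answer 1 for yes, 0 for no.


Check if "ace" is a subsequence of "ceddbacdad"
Greedy scan:
  Position 0 ('c'): no match needed
  Position 1 ('e'): no match needed
  Position 2 ('d'): no match needed
  Position 3 ('d'): no match needed
  Position 4 ('b'): no match needed
  Position 5 ('a'): matches sub[0] = 'a'
  Position 6 ('c'): matches sub[1] = 'c'
  Position 7 ('d'): no match needed
  Position 8 ('a'): no match needed
  Position 9 ('d'): no match needed
Only matched 2/3 characters => not a subsequence

0


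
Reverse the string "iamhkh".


Input: iamhkh
Reading characters right to left:
  Position 5: 'h'
  Position 4: 'k'
  Position 3: 'h'
  Position 2: 'm'
  Position 1: 'a'
  Position 0: 'i'
Reversed: hkhmai

hkhmai


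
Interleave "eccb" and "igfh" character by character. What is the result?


Interleaving "eccb" and "igfh":
  Position 0: 'e' from first, 'i' from second => "ei"
  Position 1: 'c' from first, 'g' from second => "cg"
  Position 2: 'c' from first, 'f' from second => "cf"
  Position 3: 'b' from first, 'h' from second => "bh"
Result: eicgcfbh

eicgcfbh


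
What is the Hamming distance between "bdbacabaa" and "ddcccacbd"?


Comparing "bdbacabaa" and "ddcccacbd" position by position:
  Position 0: 'b' vs 'd' => differ
  Position 1: 'd' vs 'd' => same
  Position 2: 'b' vs 'c' => differ
  Position 3: 'a' vs 'c' => differ
  Position 4: 'c' vs 'c' => same
  Position 5: 'a' vs 'a' => same
  Position 6: 'b' vs 'c' => differ
  Position 7: 'a' vs 'b' => differ
  Position 8: 'a' vs 'd' => differ
Total differences (Hamming distance): 6

6


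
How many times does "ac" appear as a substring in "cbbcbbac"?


Searching for "ac" in "cbbcbbac"
Scanning each position:
  Position 0: "cb" => no
  Position 1: "bb" => no
  Position 2: "bc" => no
  Position 3: "cb" => no
  Position 4: "bb" => no
  Position 5: "ba" => no
  Position 6: "ac" => MATCH
Total occurrences: 1

1


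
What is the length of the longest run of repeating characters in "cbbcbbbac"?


Input: "cbbcbbbac"
Scanning for longest run:
  Position 1 ('b'): new char, reset run to 1
  Position 2 ('b'): continues run of 'b', length=2
  Position 3 ('c'): new char, reset run to 1
  Position 4 ('b'): new char, reset run to 1
  Position 5 ('b'): continues run of 'b', length=2
  Position 6 ('b'): continues run of 'b', length=3
  Position 7 ('a'): new char, reset run to 1
  Position 8 ('c'): new char, reset run to 1
Longest run: 'b' with length 3

3


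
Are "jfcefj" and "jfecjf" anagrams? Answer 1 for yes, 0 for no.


Strings: "jfcefj", "jfecjf"
Sorted first:  ceffjj
Sorted second: ceffjj
Sorted forms match => anagrams

1


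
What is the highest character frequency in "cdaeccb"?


Input: cdaeccb
Character counts:
  'a': 1
  'b': 1
  'c': 3
  'd': 1
  'e': 1
Maximum frequency: 3

3


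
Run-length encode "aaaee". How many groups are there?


Input: aaaee
Scanning for consecutive runs:
  Group 1: 'a' x 3 (positions 0-2)
  Group 2: 'e' x 2 (positions 3-4)
Total groups: 2

2


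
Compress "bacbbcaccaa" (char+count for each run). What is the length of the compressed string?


Input: bacbbcaccaa
Runs:
  'b' x 1 => "b1"
  'a' x 1 => "a1"
  'c' x 1 => "c1"
  'b' x 2 => "b2"
  'c' x 1 => "c1"
  'a' x 1 => "a1"
  'c' x 2 => "c2"
  'a' x 2 => "a2"
Compressed: "b1a1c1b2c1a1c2a2"
Compressed length: 16

16


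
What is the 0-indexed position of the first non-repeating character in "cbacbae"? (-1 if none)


Input: cbacbae
Character frequencies:
  'a': 2
  'b': 2
  'c': 2
  'e': 1
Scanning left to right for freq == 1:
  Position 0 ('c'): freq=2, skip
  Position 1 ('b'): freq=2, skip
  Position 2 ('a'): freq=2, skip
  Position 3 ('c'): freq=2, skip
  Position 4 ('b'): freq=2, skip
  Position 5 ('a'): freq=2, skip
  Position 6 ('e'): unique! => answer = 6

6


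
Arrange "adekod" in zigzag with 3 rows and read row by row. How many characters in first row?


Zigzag "adekod" into 3 rows:
Placing characters:
  'a' => row 0
  'd' => row 1
  'e' => row 2
  'k' => row 1
  'o' => row 0
  'd' => row 1
Rows:
  Row 0: "ao"
  Row 1: "dkd"
  Row 2: "e"
First row length: 2

2


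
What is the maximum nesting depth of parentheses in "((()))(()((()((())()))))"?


Input: "((()))(()((()((())()))))"
Tracking depth:
  Position 0 '(': depth becomes 1
  Position 1 '(': depth becomes 2
  Position 2 '(': depth becomes 3
  Position 3 ')': depth becomes 2
  Position 4 ')': depth becomes 1
  Position 5 ')': depth becomes 0
  Position 6 '(': depth becomes 1
  Position 7 '(': depth becomes 2
  Position 8 ')': depth becomes 1
  Position 9 '(': depth becomes 2
  Position 10 '(': depth becomes 3
  Position 11 '(': depth becomes 4
  Position 12 ')': depth becomes 3
  Position 13 '(': depth becomes 4
  Position 14 '(': depth becomes 5
  Position 15 '(': depth becomes 6
  Position 16 ')': depth becomes 5
  Position 17 ')': depth becomes 4
  Position 18 '(': depth becomes 5
  Position 19 ')': depth becomes 4
  Position 20 ')': depth becomes 3
  Position 21 ')': depth becomes 2
  Position 22 ')': depth becomes 1
  Position 23 ')': depth becomes 0
Maximum depth reached: 6

6


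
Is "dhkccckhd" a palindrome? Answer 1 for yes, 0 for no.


Input: dhkccckhd
Reversed: dhkccckhd
  Compare pos 0 ('d') with pos 8 ('d'): match
  Compare pos 1 ('h') with pos 7 ('h'): match
  Compare pos 2 ('k') with pos 6 ('k'): match
  Compare pos 3 ('c') with pos 5 ('c'): match
Result: palindrome

1


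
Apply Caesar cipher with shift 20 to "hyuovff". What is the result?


Caesar cipher: shift "hyuovff" by 20
  'h' (pos 7) + 20 = pos 1 = 'b'
  'y' (pos 24) + 20 = pos 18 = 's'
  'u' (pos 20) + 20 = pos 14 = 'o'
  'o' (pos 14) + 20 = pos 8 = 'i'
  'v' (pos 21) + 20 = pos 15 = 'p'
  'f' (pos 5) + 20 = pos 25 = 'z'
  'f' (pos 5) + 20 = pos 25 = 'z'
Result: bsoipzz

bsoipzz


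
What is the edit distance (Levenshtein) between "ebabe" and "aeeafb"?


Computing edit distance: "ebabe" -> "aeeafb"
DP table:
           a    e    e    a    f    b
      0    1    2    3    4    5    6
  e   1    1    1    2    3    4    5
  b   2    2    2    2    3    4    4
  a   3    2    3    3    2    3    4
  b   4    3    3    4    3    3    3
  e   5    4    3    3    4    4    4
Edit distance = dp[5][6] = 4

4


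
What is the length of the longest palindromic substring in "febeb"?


Input: "febeb"
Checking substrings for palindromes:
  [1:4] "ebe" (len 3) => palindrome
  [2:5] "beb" (len 3) => palindrome
Longest palindromic substring: "ebe" with length 3

3


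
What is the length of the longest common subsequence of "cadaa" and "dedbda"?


LCS of "cadaa" and "dedbda"
DP table:
           d    e    d    b    d    a
      0    0    0    0    0    0    0
  c   0    0    0    0    0    0    0
  a   0    0    0    0    0    0    1
  d   0    1    1    1    1    1    1
  a   0    1    1    1    1    1    2
  a   0    1    1    1    1    1    2
LCS length = dp[5][6] = 2

2


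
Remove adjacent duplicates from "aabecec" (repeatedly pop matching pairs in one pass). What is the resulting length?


Input: aabecec
Stack-based adjacent duplicate removal:
  Read 'a': push. Stack: a
  Read 'a': matches stack top 'a' => pop. Stack: (empty)
  Read 'b': push. Stack: b
  Read 'e': push. Stack: be
  Read 'c': push. Stack: bec
  Read 'e': push. Stack: bece
  Read 'c': push. Stack: becec
Final stack: "becec" (length 5)

5


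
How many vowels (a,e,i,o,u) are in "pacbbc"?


Input: pacbbc
Checking each character:
  'p' at position 0: consonant
  'a' at position 1: vowel (running total: 1)
  'c' at position 2: consonant
  'b' at position 3: consonant
  'b' at position 4: consonant
  'c' at position 5: consonant
Total vowels: 1

1


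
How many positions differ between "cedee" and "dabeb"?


Comparing "cedee" and "dabeb" position by position:
  Position 0: 'c' vs 'd' => DIFFER
  Position 1: 'e' vs 'a' => DIFFER
  Position 2: 'd' vs 'b' => DIFFER
  Position 3: 'e' vs 'e' => same
  Position 4: 'e' vs 'b' => DIFFER
Positions that differ: 4

4


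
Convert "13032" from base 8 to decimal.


Input: "13032" in base 8
Positional expansion:
  Digit '1' (value 1) x 8^4 = 4096
  Digit '3' (value 3) x 8^3 = 1536
  Digit '0' (value 0) x 8^2 = 0
  Digit '3' (value 3) x 8^1 = 24
  Digit '2' (value 2) x 8^0 = 2
Sum = 5658

5658


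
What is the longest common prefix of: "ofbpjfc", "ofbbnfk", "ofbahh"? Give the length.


Words: ofbpjfc, ofbbnfk, ofbahh
  Position 0: all 'o' => match
  Position 1: all 'f' => match
  Position 2: all 'b' => match
  Position 3: ('p', 'b', 'a') => mismatch, stop
LCP = "ofb" (length 3)

3


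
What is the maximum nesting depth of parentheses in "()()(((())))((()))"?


Input: "()()(((())))((()))"
Tracking depth:
  Position 0 '(': depth becomes 1
  Position 1 ')': depth becomes 0
  Position 2 '(': depth becomes 1
  Position 3 ')': depth becomes 0
  Position 4 '(': depth becomes 1
  Position 5 '(': depth becomes 2
  Position 6 '(': depth becomes 3
  Position 7 '(': depth becomes 4
  Position 8 ')': depth becomes 3
  Position 9 ')': depth becomes 2
  Position 10 ')': depth becomes 1
  Position 11 ')': depth becomes 0
  Position 12 '(': depth becomes 1
  Position 13 '(': depth becomes 2
  Position 14 '(': depth becomes 3
  Position 15 ')': depth becomes 2
  Position 16 ')': depth becomes 1
  Position 17 ')': depth becomes 0
Maximum depth reached: 4

4


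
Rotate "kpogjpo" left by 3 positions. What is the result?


Input: "kpogjpo", rotate left by 3
First 3 characters: "kpo"
Remaining characters: "gjpo"
Concatenate remaining + first: "gjpo" + "kpo" = "gjpokpo"

gjpokpo


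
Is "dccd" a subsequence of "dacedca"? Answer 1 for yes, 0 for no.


Check if "dccd" is a subsequence of "dacedca"
Greedy scan:
  Position 0 ('d'): matches sub[0] = 'd'
  Position 1 ('a'): no match needed
  Position 2 ('c'): matches sub[1] = 'c'
  Position 3 ('e'): no match needed
  Position 4 ('d'): no match needed
  Position 5 ('c'): matches sub[2] = 'c'
  Position 6 ('a'): no match needed
Only matched 3/4 characters => not a subsequence

0


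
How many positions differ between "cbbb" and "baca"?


Comparing "cbbb" and "baca" position by position:
  Position 0: 'c' vs 'b' => DIFFER
  Position 1: 'b' vs 'a' => DIFFER
  Position 2: 'b' vs 'c' => DIFFER
  Position 3: 'b' vs 'a' => DIFFER
Positions that differ: 4

4


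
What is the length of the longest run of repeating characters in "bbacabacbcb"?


Input: "bbacabacbcb"
Scanning for longest run:
  Position 1 ('b'): continues run of 'b', length=2
  Position 2 ('a'): new char, reset run to 1
  Position 3 ('c'): new char, reset run to 1
  Position 4 ('a'): new char, reset run to 1
  Position 5 ('b'): new char, reset run to 1
  Position 6 ('a'): new char, reset run to 1
  Position 7 ('c'): new char, reset run to 1
  Position 8 ('b'): new char, reset run to 1
  Position 9 ('c'): new char, reset run to 1
  Position 10 ('b'): new char, reset run to 1
Longest run: 'b' with length 2

2


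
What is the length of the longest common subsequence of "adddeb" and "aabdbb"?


LCS of "adddeb" and "aabdbb"
DP table:
           a    a    b    d    b    b
      0    0    0    0    0    0    0
  a   0    1    1    1    1    1    1
  d   0    1    1    1    2    2    2
  d   0    1    1    1    2    2    2
  d   0    1    1    1    2    2    2
  e   0    1    1    1    2    2    2
  b   0    1    1    2    2    3    3
LCS length = dp[6][6] = 3

3


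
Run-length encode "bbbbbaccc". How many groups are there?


Input: bbbbbaccc
Scanning for consecutive runs:
  Group 1: 'b' x 5 (positions 0-4)
  Group 2: 'a' x 1 (positions 5-5)
  Group 3: 'c' x 3 (positions 6-8)
Total groups: 3

3


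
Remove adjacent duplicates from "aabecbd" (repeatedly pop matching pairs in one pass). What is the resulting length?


Input: aabecbd
Stack-based adjacent duplicate removal:
  Read 'a': push. Stack: a
  Read 'a': matches stack top 'a' => pop. Stack: (empty)
  Read 'b': push. Stack: b
  Read 'e': push. Stack: be
  Read 'c': push. Stack: bec
  Read 'b': push. Stack: becb
  Read 'd': push. Stack: becbd
Final stack: "becbd" (length 5)

5


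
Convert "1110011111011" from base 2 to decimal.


Input: "1110011111011" in base 2
Positional expansion:
  Digit '1' (value 1) x 2^12 = 4096
  Digit '1' (value 1) x 2^11 = 2048
  Digit '1' (value 1) x 2^10 = 1024
  Digit '0' (value 0) x 2^9 = 0
  Digit '0' (value 0) x 2^8 = 0
  Digit '1' (value 1) x 2^7 = 128
  Digit '1' (value 1) x 2^6 = 64
  Digit '1' (value 1) x 2^5 = 32
  Digit '1' (value 1) x 2^4 = 16
  Digit '1' (value 1) x 2^3 = 8
  Digit '0' (value 0) x 2^2 = 0
  Digit '1' (value 1) x 2^1 = 2
  Digit '1' (value 1) x 2^0 = 1
Sum = 7419

7419


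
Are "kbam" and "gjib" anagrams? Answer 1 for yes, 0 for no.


Strings: "kbam", "gjib"
Sorted first:  abkm
Sorted second: bgij
Differ at position 0: 'a' vs 'b' => not anagrams

0


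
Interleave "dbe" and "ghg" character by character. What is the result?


Interleaving "dbe" and "ghg":
  Position 0: 'd' from first, 'g' from second => "dg"
  Position 1: 'b' from first, 'h' from second => "bh"
  Position 2: 'e' from first, 'g' from second => "eg"
Result: dgbheg

dgbheg


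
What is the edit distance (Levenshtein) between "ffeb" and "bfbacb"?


Computing edit distance: "ffeb" -> "bfbacb"
DP table:
           b    f    b    a    c    b
      0    1    2    3    4    5    6
  f   1    1    1    2    3    4    5
  f   2    2    1    2    3    4    5
  e   3    3    2    2    3    4    5
  b   4    3    3    2    3    4    4
Edit distance = dp[4][6] = 4

4


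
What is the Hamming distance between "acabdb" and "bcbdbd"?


Comparing "acabdb" and "bcbdbd" position by position:
  Position 0: 'a' vs 'b' => differ
  Position 1: 'c' vs 'c' => same
  Position 2: 'a' vs 'b' => differ
  Position 3: 'b' vs 'd' => differ
  Position 4: 'd' vs 'b' => differ
  Position 5: 'b' vs 'd' => differ
Total differences (Hamming distance): 5

5


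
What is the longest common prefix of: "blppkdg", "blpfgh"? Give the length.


Words: blppkdg, blpfgh
  Position 0: all 'b' => match
  Position 1: all 'l' => match
  Position 2: all 'p' => match
  Position 3: ('p', 'f') => mismatch, stop
LCP = "blp" (length 3)

3


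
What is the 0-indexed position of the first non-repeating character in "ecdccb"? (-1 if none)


Input: ecdccb
Character frequencies:
  'b': 1
  'c': 3
  'd': 1
  'e': 1
Scanning left to right for freq == 1:
  Position 0 ('e'): unique! => answer = 0

0


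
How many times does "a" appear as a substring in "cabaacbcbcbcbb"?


Searching for "a" in "cabaacbcbcbcbb"
Scanning each position:
  Position 0: "c" => no
  Position 1: "a" => MATCH
  Position 2: "b" => no
  Position 3: "a" => MATCH
  Position 4: "a" => MATCH
  Position 5: "c" => no
  Position 6: "b" => no
  Position 7: "c" => no
  Position 8: "b" => no
  Position 9: "c" => no
  Position 10: "b" => no
  Position 11: "c" => no
  Position 12: "b" => no
  Position 13: "b" => no
Total occurrences: 3

3


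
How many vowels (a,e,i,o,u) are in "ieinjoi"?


Input: ieinjoi
Checking each character:
  'i' at position 0: vowel (running total: 1)
  'e' at position 1: vowel (running total: 2)
  'i' at position 2: vowel (running total: 3)
  'n' at position 3: consonant
  'j' at position 4: consonant
  'o' at position 5: vowel (running total: 4)
  'i' at position 6: vowel (running total: 5)
Total vowels: 5

5


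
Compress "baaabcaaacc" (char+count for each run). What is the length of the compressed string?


Input: baaabcaaacc
Runs:
  'b' x 1 => "b1"
  'a' x 3 => "a3"
  'b' x 1 => "b1"
  'c' x 1 => "c1"
  'a' x 3 => "a3"
  'c' x 2 => "c2"
Compressed: "b1a3b1c1a3c2"
Compressed length: 12

12


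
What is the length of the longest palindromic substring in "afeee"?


Input: "afeee"
Checking substrings for palindromes:
  [2:5] "eee" (len 3) => palindrome
  [2:4] "ee" (len 2) => palindrome
  [3:5] "ee" (len 2) => palindrome
Longest palindromic substring: "eee" with length 3

3


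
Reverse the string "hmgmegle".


Input: hmgmegle
Reading characters right to left:
  Position 7: 'e'
  Position 6: 'l'
  Position 5: 'g'
  Position 4: 'e'
  Position 3: 'm'
  Position 2: 'g'
  Position 1: 'm'
  Position 0: 'h'
Reversed: elgemgmh

elgemgmh


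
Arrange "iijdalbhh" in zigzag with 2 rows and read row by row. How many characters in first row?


Zigzag "iijdalbhh" into 2 rows:
Placing characters:
  'i' => row 0
  'i' => row 1
  'j' => row 0
  'd' => row 1
  'a' => row 0
  'l' => row 1
  'b' => row 0
  'h' => row 1
  'h' => row 0
Rows:
  Row 0: "ijabh"
  Row 1: "idlh"
First row length: 5

5


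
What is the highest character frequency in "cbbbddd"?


Input: cbbbddd
Character counts:
  'b': 3
  'c': 1
  'd': 3
Maximum frequency: 3

3


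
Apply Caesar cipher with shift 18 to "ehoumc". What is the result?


Caesar cipher: shift "ehoumc" by 18
  'e' (pos 4) + 18 = pos 22 = 'w'
  'h' (pos 7) + 18 = pos 25 = 'z'
  'o' (pos 14) + 18 = pos 6 = 'g'
  'u' (pos 20) + 18 = pos 12 = 'm'
  'm' (pos 12) + 18 = pos 4 = 'e'
  'c' (pos 2) + 18 = pos 20 = 'u'
Result: wzgmeu

wzgmeu


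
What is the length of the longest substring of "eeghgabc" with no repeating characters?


Input: "eeghgabc"
Sliding window (track last position of each char):
  Position 0 ('e'): window [0,0] length 1 -- new best
  Position 1 ('e'): repeat (last at 0), move window start to 1
  Position 1 ('e'): window [1,1] length 1
  Position 2 ('g'): window [1,2] length 2 -- new best
  Position 3 ('h'): window [1,3] length 3 -- new best
  Position 4 ('g'): repeat (last at 2), move window start to 3
  Position 4 ('g'): window [3,4] length 2
  Position 5 ('a'): window [3,5] length 3
  Position 6 ('b'): window [3,6] length 4 -- new best
  Position 7 ('c'): window [3,7] length 5 -- new best
Longest substring with no repeats: "hgabc" with length 5

5


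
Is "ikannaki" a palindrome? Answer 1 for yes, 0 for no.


Input: ikannaki
Reversed: ikannaki
  Compare pos 0 ('i') with pos 7 ('i'): match
  Compare pos 1 ('k') with pos 6 ('k'): match
  Compare pos 2 ('a') with pos 5 ('a'): match
  Compare pos 3 ('n') with pos 4 ('n'): match
Result: palindrome

1


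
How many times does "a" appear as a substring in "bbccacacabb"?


Searching for "a" in "bbccacacabb"
Scanning each position:
  Position 0: "b" => no
  Position 1: "b" => no
  Position 2: "c" => no
  Position 3: "c" => no
  Position 4: "a" => MATCH
  Position 5: "c" => no
  Position 6: "a" => MATCH
  Position 7: "c" => no
  Position 8: "a" => MATCH
  Position 9: "b" => no
  Position 10: "b" => no
Total occurrences: 3

3


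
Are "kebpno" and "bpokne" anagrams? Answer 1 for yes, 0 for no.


Strings: "kebpno", "bpokne"
Sorted first:  beknop
Sorted second: beknop
Sorted forms match => anagrams

1


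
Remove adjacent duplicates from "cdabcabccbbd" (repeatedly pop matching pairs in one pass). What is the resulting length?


Input: cdabcabccbbd
Stack-based adjacent duplicate removal:
  Read 'c': push. Stack: c
  Read 'd': push. Stack: cd
  Read 'a': push. Stack: cda
  Read 'b': push. Stack: cdab
  Read 'c': push. Stack: cdabc
  Read 'a': push. Stack: cdabca
  Read 'b': push. Stack: cdabcab
  Read 'c': push. Stack: cdabcabc
  Read 'c': matches stack top 'c' => pop. Stack: cdabcab
  Read 'b': matches stack top 'b' => pop. Stack: cdabca
  Read 'b': push. Stack: cdabcab
  Read 'd': push. Stack: cdabcabd
Final stack: "cdabcabd" (length 8)

8


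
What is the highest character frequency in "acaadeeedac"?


Input: acaadeeedac
Character counts:
  'a': 4
  'c': 2
  'd': 2
  'e': 3
Maximum frequency: 4

4


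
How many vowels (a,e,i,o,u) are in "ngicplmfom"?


Input: ngicplmfom
Checking each character:
  'n' at position 0: consonant
  'g' at position 1: consonant
  'i' at position 2: vowel (running total: 1)
  'c' at position 3: consonant
  'p' at position 4: consonant
  'l' at position 5: consonant
  'm' at position 6: consonant
  'f' at position 7: consonant
  'o' at position 8: vowel (running total: 2)
  'm' at position 9: consonant
Total vowels: 2

2


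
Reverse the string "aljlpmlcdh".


Input: aljlpmlcdh
Reading characters right to left:
  Position 9: 'h'
  Position 8: 'd'
  Position 7: 'c'
  Position 6: 'l'
  Position 5: 'm'
  Position 4: 'p'
  Position 3: 'l'
  Position 2: 'j'
  Position 1: 'l'
  Position 0: 'a'
Reversed: hdclmpljla

hdclmpljla


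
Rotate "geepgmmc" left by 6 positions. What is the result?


Input: "geepgmmc", rotate left by 6
First 6 characters: "geepgm"
Remaining characters: "mc"
Concatenate remaining + first: "mc" + "geepgm" = "mcgeepgm"

mcgeepgm


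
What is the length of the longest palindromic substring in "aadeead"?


Input: "aadeead"
Checking substrings for palindromes:
  [0:2] "aa" (len 2) => palindrome
  [3:5] "ee" (len 2) => palindrome
Longest palindromic substring: "aa" with length 2

2


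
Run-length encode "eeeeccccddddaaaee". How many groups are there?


Input: eeeeccccddddaaaee
Scanning for consecutive runs:
  Group 1: 'e' x 4 (positions 0-3)
  Group 2: 'c' x 4 (positions 4-7)
  Group 3: 'd' x 4 (positions 8-11)
  Group 4: 'a' x 3 (positions 12-14)
  Group 5: 'e' x 2 (positions 15-16)
Total groups: 5

5


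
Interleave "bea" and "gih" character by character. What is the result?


Interleaving "bea" and "gih":
  Position 0: 'b' from first, 'g' from second => "bg"
  Position 1: 'e' from first, 'i' from second => "ei"
  Position 2: 'a' from first, 'h' from second => "ah"
Result: bgeiah

bgeiah


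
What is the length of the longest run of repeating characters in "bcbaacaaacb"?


Input: "bcbaacaaacb"
Scanning for longest run:
  Position 1 ('c'): new char, reset run to 1
  Position 2 ('b'): new char, reset run to 1
  Position 3 ('a'): new char, reset run to 1
  Position 4 ('a'): continues run of 'a', length=2
  Position 5 ('c'): new char, reset run to 1
  Position 6 ('a'): new char, reset run to 1
  Position 7 ('a'): continues run of 'a', length=2
  Position 8 ('a'): continues run of 'a', length=3
  Position 9 ('c'): new char, reset run to 1
  Position 10 ('b'): new char, reset run to 1
Longest run: 'a' with length 3

3


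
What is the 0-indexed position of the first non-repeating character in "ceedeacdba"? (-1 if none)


Input: ceedeacdba
Character frequencies:
  'a': 2
  'b': 1
  'c': 2
  'd': 2
  'e': 3
Scanning left to right for freq == 1:
  Position 0 ('c'): freq=2, skip
  Position 1 ('e'): freq=3, skip
  Position 2 ('e'): freq=3, skip
  Position 3 ('d'): freq=2, skip
  Position 4 ('e'): freq=3, skip
  Position 5 ('a'): freq=2, skip
  Position 6 ('c'): freq=2, skip
  Position 7 ('d'): freq=2, skip
  Position 8 ('b'): unique! => answer = 8

8


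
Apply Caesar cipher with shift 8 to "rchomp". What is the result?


Caesar cipher: shift "rchomp" by 8
  'r' (pos 17) + 8 = pos 25 = 'z'
  'c' (pos 2) + 8 = pos 10 = 'k'
  'h' (pos 7) + 8 = pos 15 = 'p'
  'o' (pos 14) + 8 = pos 22 = 'w'
  'm' (pos 12) + 8 = pos 20 = 'u'
  'p' (pos 15) + 8 = pos 23 = 'x'
Result: zkpwux

zkpwux


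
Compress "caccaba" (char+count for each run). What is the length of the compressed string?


Input: caccaba
Runs:
  'c' x 1 => "c1"
  'a' x 1 => "a1"
  'c' x 2 => "c2"
  'a' x 1 => "a1"
  'b' x 1 => "b1"
  'a' x 1 => "a1"
Compressed: "c1a1c2a1b1a1"
Compressed length: 12

12


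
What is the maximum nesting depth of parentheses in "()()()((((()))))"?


Input: "()()()((((()))))"
Tracking depth:
  Position 0 '(': depth becomes 1
  Position 1 ')': depth becomes 0
  Position 2 '(': depth becomes 1
  Position 3 ')': depth becomes 0
  Position 4 '(': depth becomes 1
  Position 5 ')': depth becomes 0
  Position 6 '(': depth becomes 1
  Position 7 '(': depth becomes 2
  Position 8 '(': depth becomes 3
  Position 9 '(': depth becomes 4
  Position 10 '(': depth becomes 5
  Position 11 ')': depth becomes 4
  Position 12 ')': depth becomes 3
  Position 13 ')': depth becomes 2
  Position 14 ')': depth becomes 1
  Position 15 ')': depth becomes 0
Maximum depth reached: 5

5


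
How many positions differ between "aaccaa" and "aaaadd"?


Comparing "aaccaa" and "aaaadd" position by position:
  Position 0: 'a' vs 'a' => same
  Position 1: 'a' vs 'a' => same
  Position 2: 'c' vs 'a' => DIFFER
  Position 3: 'c' vs 'a' => DIFFER
  Position 4: 'a' vs 'd' => DIFFER
  Position 5: 'a' vs 'd' => DIFFER
Positions that differ: 4

4


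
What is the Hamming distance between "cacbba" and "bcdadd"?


Comparing "cacbba" and "bcdadd" position by position:
  Position 0: 'c' vs 'b' => differ
  Position 1: 'a' vs 'c' => differ
  Position 2: 'c' vs 'd' => differ
  Position 3: 'b' vs 'a' => differ
  Position 4: 'b' vs 'd' => differ
  Position 5: 'a' vs 'd' => differ
Total differences (Hamming distance): 6

6


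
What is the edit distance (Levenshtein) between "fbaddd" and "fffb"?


Computing edit distance: "fbaddd" -> "fffb"
DP table:
           f    f    f    b
      0    1    2    3    4
  f   1    0    1    2    3
  b   2    1    1    2    2
  a   3    2    2    2    3
  d   4    3    3    3    3
  d   5    4    4    4    4
  d   6    5    5    5    5
Edit distance = dp[6][4] = 5

5


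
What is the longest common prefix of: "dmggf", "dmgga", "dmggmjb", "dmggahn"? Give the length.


Words: dmggf, dmgga, dmggmjb, dmggahn
  Position 0: all 'd' => match
  Position 1: all 'm' => match
  Position 2: all 'g' => match
  Position 3: all 'g' => match
  Position 4: ('f', 'a', 'm', 'a') => mismatch, stop
LCP = "dmgg" (length 4)

4


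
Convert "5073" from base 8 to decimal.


Input: "5073" in base 8
Positional expansion:
  Digit '5' (value 5) x 8^3 = 2560
  Digit '0' (value 0) x 8^2 = 0
  Digit '7' (value 7) x 8^1 = 56
  Digit '3' (value 3) x 8^0 = 3
Sum = 2619

2619


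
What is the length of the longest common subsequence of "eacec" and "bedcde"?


LCS of "eacec" and "bedcde"
DP table:
           b    e    d    c    d    e
      0    0    0    0    0    0    0
  e   0    0    1    1    1    1    1
  a   0    0    1    1    1    1    1
  c   0    0    1    1    2    2    2
  e   0    0    1    1    2    2    3
  c   0    0    1    1    2    2    3
LCS length = dp[5][6] = 3

3


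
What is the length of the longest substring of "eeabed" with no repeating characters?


Input: "eeabed"
Sliding window (track last position of each char):
  Position 0 ('e'): window [0,0] length 1 -- new best
  Position 1 ('e'): repeat (last at 0), move window start to 1
  Position 1 ('e'): window [1,1] length 1
  Position 2 ('a'): window [1,2] length 2 -- new best
  Position 3 ('b'): window [1,3] length 3 -- new best
  Position 4 ('e'): repeat (last at 1), move window start to 2
  Position 4 ('e'): window [2,4] length 3
  Position 5 ('d'): window [2,5] length 4 -- new best
Longest substring with no repeats: "abed" with length 4

4


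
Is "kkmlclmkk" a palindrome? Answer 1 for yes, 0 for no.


Input: kkmlclmkk
Reversed: kkmlclmkk
  Compare pos 0 ('k') with pos 8 ('k'): match
  Compare pos 1 ('k') with pos 7 ('k'): match
  Compare pos 2 ('m') with pos 6 ('m'): match
  Compare pos 3 ('l') with pos 5 ('l'): match
Result: palindrome

1


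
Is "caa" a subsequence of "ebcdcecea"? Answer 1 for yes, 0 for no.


Check if "caa" is a subsequence of "ebcdcecea"
Greedy scan:
  Position 0 ('e'): no match needed
  Position 1 ('b'): no match needed
  Position 2 ('c'): matches sub[0] = 'c'
  Position 3 ('d'): no match needed
  Position 4 ('c'): no match needed
  Position 5 ('e'): no match needed
  Position 6 ('c'): no match needed
  Position 7 ('e'): no match needed
  Position 8 ('a'): matches sub[1] = 'a'
Only matched 2/3 characters => not a subsequence

0


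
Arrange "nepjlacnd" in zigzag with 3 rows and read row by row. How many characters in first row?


Zigzag "nepjlacnd" into 3 rows:
Placing characters:
  'n' => row 0
  'e' => row 1
  'p' => row 2
  'j' => row 1
  'l' => row 0
  'a' => row 1
  'c' => row 2
  'n' => row 1
  'd' => row 0
Rows:
  Row 0: "nld"
  Row 1: "ejan"
  Row 2: "pc"
First row length: 3

3


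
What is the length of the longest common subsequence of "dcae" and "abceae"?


LCS of "dcae" and "abceae"
DP table:
           a    b    c    e    a    e
      0    0    0    0    0    0    0
  d   0    0    0    0    0    0    0
  c   0    0    0    1    1    1    1
  a   0    1    1    1    1    2    2
  e   0    1    1    1    2    2    3
LCS length = dp[4][6] = 3

3


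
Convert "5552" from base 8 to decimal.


Input: "5552" in base 8
Positional expansion:
  Digit '5' (value 5) x 8^3 = 2560
  Digit '5' (value 5) x 8^2 = 320
  Digit '5' (value 5) x 8^1 = 40
  Digit '2' (value 2) x 8^0 = 2
Sum = 2922

2922


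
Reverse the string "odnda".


Input: odnda
Reading characters right to left:
  Position 4: 'a'
  Position 3: 'd'
  Position 2: 'n'
  Position 1: 'd'
  Position 0: 'o'
Reversed: adndo

adndo


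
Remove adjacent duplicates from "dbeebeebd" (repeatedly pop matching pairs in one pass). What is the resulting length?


Input: dbeebeebd
Stack-based adjacent duplicate removal:
  Read 'd': push. Stack: d
  Read 'b': push. Stack: db
  Read 'e': push. Stack: dbe
  Read 'e': matches stack top 'e' => pop. Stack: db
  Read 'b': matches stack top 'b' => pop. Stack: d
  Read 'e': push. Stack: de
  Read 'e': matches stack top 'e' => pop. Stack: d
  Read 'b': push. Stack: db
  Read 'd': push. Stack: dbd
Final stack: "dbd" (length 3)

3


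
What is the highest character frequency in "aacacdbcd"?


Input: aacacdbcd
Character counts:
  'a': 3
  'b': 1
  'c': 3
  'd': 2
Maximum frequency: 3

3


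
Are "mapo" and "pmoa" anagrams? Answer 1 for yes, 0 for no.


Strings: "mapo", "pmoa"
Sorted first:  amop
Sorted second: amop
Sorted forms match => anagrams

1


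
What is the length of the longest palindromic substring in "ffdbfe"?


Input: "ffdbfe"
Checking substrings for palindromes:
  [0:2] "ff" (len 2) => palindrome
Longest palindromic substring: "ff" with length 2

2


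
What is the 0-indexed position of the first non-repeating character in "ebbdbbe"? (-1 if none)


Input: ebbdbbe
Character frequencies:
  'b': 4
  'd': 1
  'e': 2
Scanning left to right for freq == 1:
  Position 0 ('e'): freq=2, skip
  Position 1 ('b'): freq=4, skip
  Position 2 ('b'): freq=4, skip
  Position 3 ('d'): unique! => answer = 3

3


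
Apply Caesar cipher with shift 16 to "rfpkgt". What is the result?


Caesar cipher: shift "rfpkgt" by 16
  'r' (pos 17) + 16 = pos 7 = 'h'
  'f' (pos 5) + 16 = pos 21 = 'v'
  'p' (pos 15) + 16 = pos 5 = 'f'
  'k' (pos 10) + 16 = pos 0 = 'a'
  'g' (pos 6) + 16 = pos 22 = 'w'
  't' (pos 19) + 16 = pos 9 = 'j'
Result: hvfawj

hvfawj


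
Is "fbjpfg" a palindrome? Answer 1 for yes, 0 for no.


Input: fbjpfg
Reversed: gfpjbf
  Compare pos 0 ('f') with pos 5 ('g'): MISMATCH
  Compare pos 1 ('b') with pos 4 ('f'): MISMATCH
  Compare pos 2 ('j') with pos 3 ('p'): MISMATCH
Result: not a palindrome

0


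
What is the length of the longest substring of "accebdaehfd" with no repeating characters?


Input: "accebdaehfd"
Sliding window (track last position of each char):
  Position 0 ('a'): window [0,0] length 1 -- new best
  Position 1 ('c'): window [0,1] length 2 -- new best
  Position 2 ('c'): repeat (last at 1), move window start to 2
  Position 2 ('c'): window [2,2] length 1
  Position 3 ('e'): window [2,3] length 2
  Position 4 ('b'): window [2,4] length 3 -- new best
  Position 5 ('d'): window [2,5] length 4 -- new best
  Position 6 ('a'): window [2,6] length 5 -- new best
  Position 7 ('e'): repeat (last at 3), move window start to 4
  Position 7 ('e'): window [4,7] length 4
  Position 8 ('h'): window [4,8] length 5
  Position 9 ('f'): window [4,9] length 6 -- new best
  Position 10 ('d'): repeat (last at 5), move window start to 6
  Position 10 ('d'): window [6,10] length 5
Longest substring with no repeats: "bdaehf" with length 6

6


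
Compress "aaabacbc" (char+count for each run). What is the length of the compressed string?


Input: aaabacbc
Runs:
  'a' x 3 => "a3"
  'b' x 1 => "b1"
  'a' x 1 => "a1"
  'c' x 1 => "c1"
  'b' x 1 => "b1"
  'c' x 1 => "c1"
Compressed: "a3b1a1c1b1c1"
Compressed length: 12

12


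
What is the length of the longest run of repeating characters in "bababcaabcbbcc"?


Input: "bababcaabcbbcc"
Scanning for longest run:
  Position 1 ('a'): new char, reset run to 1
  Position 2 ('b'): new char, reset run to 1
  Position 3 ('a'): new char, reset run to 1
  Position 4 ('b'): new char, reset run to 1
  Position 5 ('c'): new char, reset run to 1
  Position 6 ('a'): new char, reset run to 1
  Position 7 ('a'): continues run of 'a', length=2
  Position 8 ('b'): new char, reset run to 1
  Position 9 ('c'): new char, reset run to 1
  Position 10 ('b'): new char, reset run to 1
  Position 11 ('b'): continues run of 'b', length=2
  Position 12 ('c'): new char, reset run to 1
  Position 13 ('c'): continues run of 'c', length=2
Longest run: 'a' with length 2

2


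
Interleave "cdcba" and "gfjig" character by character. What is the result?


Interleaving "cdcba" and "gfjig":
  Position 0: 'c' from first, 'g' from second => "cg"
  Position 1: 'd' from first, 'f' from second => "df"
  Position 2: 'c' from first, 'j' from second => "cj"
  Position 3: 'b' from first, 'i' from second => "bi"
  Position 4: 'a' from first, 'g' from second => "ag"
Result: cgdfcjbiag

cgdfcjbiag
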